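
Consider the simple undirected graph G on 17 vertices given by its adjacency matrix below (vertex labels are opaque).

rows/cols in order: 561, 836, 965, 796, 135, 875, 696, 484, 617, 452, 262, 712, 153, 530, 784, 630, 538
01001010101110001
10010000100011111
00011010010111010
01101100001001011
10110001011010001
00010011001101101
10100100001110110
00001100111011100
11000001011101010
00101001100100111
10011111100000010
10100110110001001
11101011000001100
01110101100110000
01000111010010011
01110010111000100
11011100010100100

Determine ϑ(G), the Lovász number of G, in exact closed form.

deg(153) = 8; N(153) = {561, 836, 965, 135, 696, 484, 530, 784}.
Vertex 696 has 8 neighbors: 561, 965, 875, 262, 712, 153, 784, 630.
Vertex 135 has 8 neighbors: 561, 965, 796, 484, 452, 262, 153, 538.
deg(561) = 8; N(561) = {836, 135, 696, 617, 262, 712, 153, 538}.
Regular of degree 8 on 17 vertices: Paley(17): SR with (k,λ,μ)=(8,3,4).
The 3 distinct eigenvalues: [8.0, 1.562, -2.562].
Lovász (edge-transitive): ϑ = −17·(-sqrt(17)/2 - 1/2)/((8)−(-sqrt(17)/2 - 1/2)) = sqrt(17).
= 4.12310563… (decimal).

sqrt(17)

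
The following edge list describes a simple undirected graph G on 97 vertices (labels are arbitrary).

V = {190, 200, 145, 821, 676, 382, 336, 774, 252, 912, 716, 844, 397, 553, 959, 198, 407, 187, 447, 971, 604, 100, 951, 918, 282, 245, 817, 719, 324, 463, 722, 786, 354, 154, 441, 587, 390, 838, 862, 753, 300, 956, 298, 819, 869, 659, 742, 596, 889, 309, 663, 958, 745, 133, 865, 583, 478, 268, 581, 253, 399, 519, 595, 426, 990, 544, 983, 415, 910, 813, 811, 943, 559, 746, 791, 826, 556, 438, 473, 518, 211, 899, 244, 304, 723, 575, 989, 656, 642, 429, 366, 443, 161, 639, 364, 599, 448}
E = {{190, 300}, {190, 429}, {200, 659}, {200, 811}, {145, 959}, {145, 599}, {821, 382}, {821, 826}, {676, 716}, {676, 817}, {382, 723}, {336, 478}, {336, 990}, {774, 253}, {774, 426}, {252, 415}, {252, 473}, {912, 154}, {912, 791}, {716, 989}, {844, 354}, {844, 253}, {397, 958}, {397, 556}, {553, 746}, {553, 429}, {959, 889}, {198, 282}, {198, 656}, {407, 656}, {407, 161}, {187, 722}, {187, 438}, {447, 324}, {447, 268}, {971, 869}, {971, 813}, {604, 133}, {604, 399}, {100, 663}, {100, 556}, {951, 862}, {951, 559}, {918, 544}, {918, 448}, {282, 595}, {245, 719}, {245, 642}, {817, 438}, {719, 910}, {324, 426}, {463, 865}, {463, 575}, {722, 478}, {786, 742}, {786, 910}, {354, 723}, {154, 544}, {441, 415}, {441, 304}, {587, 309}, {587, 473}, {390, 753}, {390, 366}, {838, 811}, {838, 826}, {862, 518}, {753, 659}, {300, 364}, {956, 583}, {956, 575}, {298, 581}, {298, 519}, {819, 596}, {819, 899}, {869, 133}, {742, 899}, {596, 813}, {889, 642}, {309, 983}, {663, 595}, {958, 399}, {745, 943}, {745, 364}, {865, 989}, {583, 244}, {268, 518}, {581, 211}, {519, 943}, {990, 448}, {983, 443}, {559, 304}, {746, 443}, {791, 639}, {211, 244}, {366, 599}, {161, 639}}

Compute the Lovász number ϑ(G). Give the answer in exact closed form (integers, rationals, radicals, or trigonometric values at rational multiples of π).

deg(556) = 2; N(556) = {397, 100}.
deg(354) = 2; N(354) = {844, 723}.
N(990) = {336, 448}, |N(990)| = 2.
N(253) = {774, 844}, |N(253)| = 2.
2-regular, N=97; a single 97-cycle (edge-transitive).
Distinct eigenvalues (to 4 d.p.): [2.0, 1.9958, 1.9832, 1.9624, 1.9332, 1.896, 1.8508, 1.7979, 1.7374, 1.6697, 1.5949, 1.5134, 1.4256, 1.3318, 1.2325, 1.1279, 1.0186, 0.9051, 0.7878, 0.6671, 0.5437, 0.4179, 0.2905, 0.1618, 0.0324, -0.0971, -0.2262, -0.3544, -0.481, -0.6057, -0.7278, -0.8469, -0.9624, -1.0738, -1.1808, -1.2828, -1.3794, -1.4703, -1.555, -1.6331, -1.7044, -1.7686, -1.8253, -1.8744, -1.9156, -1.9488, -1.9738, -1.9906, -1.999].
ϑ = −N·λ_min/(λ_max−λ_min) = −97·(-2*cos(pi/97))/(2−(-2*cos(pi/97))) = 97*cos(pi/97)/(cos(pi/97) + 1).
≈ 48.48727921 (to 8 d.p.).
Check 48 ≤ 97*cos(pi/97)/(cos(pi/97) + 1) ≤ 49: both strict.

97*cos(pi/97)/(cos(pi/97) + 1)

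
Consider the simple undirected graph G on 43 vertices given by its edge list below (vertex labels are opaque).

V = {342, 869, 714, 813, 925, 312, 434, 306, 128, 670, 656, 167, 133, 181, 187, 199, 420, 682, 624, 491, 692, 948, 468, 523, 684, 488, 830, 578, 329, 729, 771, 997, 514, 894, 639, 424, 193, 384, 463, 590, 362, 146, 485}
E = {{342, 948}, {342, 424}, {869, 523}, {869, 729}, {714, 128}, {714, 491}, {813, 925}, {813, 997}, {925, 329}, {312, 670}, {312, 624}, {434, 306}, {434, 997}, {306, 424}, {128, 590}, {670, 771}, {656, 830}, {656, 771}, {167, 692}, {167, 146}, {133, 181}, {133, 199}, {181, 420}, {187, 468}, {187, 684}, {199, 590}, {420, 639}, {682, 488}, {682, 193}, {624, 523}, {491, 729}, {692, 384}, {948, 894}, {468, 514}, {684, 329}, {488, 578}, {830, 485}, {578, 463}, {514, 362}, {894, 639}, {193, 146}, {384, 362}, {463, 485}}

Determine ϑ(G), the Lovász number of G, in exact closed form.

deg(578) = 2; N(578) = {488, 463}.
N(925) = {813, 329}, |N(925)| = 2.
deg(682) = 2; N(682) = {488, 193}.
N(771) = {670, 656}, |N(771)| = 2.
Every vertex has degree 2 (N=43); connected 2-regular on 43 ⇒ C_{43}.
The 22 distinct eigenvalues: [2.0, 1.97869, 1.9152, 1.8109, 1.668, 1.48954, 1.27935, 1.04188, 0.78221, 0.50587, 0.21874, -0.07304, -0.36327, -0.64576, -0.91448, -1.16372, -1.38815, -1.58299, -1.7441, -1.86803, -1.95215, -1.99466].
λ_max=2, λ_min=-2*cos(pi/43); ϑ = −43·λ_min/(λ_max−λ_min) = 43*cos(pi/43)/(cos(pi/43) + 1).
≈ 21.4712837 (to 7 d.p.).
Check 21 ≤ 43*cos(pi/43)/(cos(pi/43) + 1) ≤ 22: both strict.

43*cos(pi/43)/(cos(pi/43) + 1)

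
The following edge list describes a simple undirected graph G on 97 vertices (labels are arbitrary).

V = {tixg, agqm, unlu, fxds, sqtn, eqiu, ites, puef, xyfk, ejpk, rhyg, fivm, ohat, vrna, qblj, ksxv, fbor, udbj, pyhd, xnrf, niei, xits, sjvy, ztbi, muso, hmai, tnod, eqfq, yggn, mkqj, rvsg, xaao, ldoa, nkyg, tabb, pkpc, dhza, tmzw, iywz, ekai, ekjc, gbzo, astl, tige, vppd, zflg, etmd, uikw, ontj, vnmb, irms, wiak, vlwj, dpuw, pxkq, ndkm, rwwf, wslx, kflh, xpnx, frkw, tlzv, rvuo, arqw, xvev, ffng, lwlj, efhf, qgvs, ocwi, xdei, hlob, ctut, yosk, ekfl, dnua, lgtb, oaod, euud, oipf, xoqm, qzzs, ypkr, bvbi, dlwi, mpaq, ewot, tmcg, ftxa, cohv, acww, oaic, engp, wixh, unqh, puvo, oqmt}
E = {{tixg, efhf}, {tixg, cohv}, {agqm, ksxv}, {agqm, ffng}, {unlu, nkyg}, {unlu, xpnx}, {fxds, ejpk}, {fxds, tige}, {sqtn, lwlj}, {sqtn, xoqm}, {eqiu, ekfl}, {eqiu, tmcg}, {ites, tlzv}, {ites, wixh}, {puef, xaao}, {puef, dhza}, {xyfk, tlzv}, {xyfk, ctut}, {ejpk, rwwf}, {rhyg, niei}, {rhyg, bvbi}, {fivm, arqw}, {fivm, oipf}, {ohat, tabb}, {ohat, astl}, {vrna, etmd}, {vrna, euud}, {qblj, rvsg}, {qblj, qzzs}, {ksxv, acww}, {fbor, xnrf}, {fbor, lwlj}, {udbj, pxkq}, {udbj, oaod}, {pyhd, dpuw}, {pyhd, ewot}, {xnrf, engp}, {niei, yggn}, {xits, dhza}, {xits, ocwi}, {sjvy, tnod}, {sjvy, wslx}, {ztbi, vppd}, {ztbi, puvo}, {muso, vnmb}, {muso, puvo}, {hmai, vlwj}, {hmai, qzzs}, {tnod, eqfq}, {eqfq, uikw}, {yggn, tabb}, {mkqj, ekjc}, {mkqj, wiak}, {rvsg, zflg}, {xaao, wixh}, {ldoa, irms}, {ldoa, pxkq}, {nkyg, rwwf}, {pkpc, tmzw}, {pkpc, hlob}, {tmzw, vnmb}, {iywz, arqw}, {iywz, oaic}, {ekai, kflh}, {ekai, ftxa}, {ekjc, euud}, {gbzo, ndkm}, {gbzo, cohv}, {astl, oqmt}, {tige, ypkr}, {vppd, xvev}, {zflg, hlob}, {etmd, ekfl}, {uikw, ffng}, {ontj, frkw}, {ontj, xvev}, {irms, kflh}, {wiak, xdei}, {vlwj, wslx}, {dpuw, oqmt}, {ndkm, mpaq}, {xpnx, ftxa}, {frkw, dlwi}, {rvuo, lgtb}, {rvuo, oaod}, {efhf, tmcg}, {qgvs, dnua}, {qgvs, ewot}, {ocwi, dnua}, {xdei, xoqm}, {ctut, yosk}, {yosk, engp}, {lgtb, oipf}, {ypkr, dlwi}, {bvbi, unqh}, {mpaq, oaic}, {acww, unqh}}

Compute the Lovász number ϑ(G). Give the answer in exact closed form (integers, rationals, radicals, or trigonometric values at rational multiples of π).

97*cos(pi/97)/(cos(pi/97) + 1)

deg(ewot) = 2; N(ewot) = {pyhd, qgvs}.
Vertex vppd has 2 neighbors: ztbi, xvev.
N(fbor) = {xnrf, lwlj}, |N(fbor)| = 2.
deg(astl) = 2; N(astl) = {ohat, oqmt}.
deg(v) = 2 for all v (|V|=97); the odd cycle C_{97}.
Distinct eigenvalues (to 3 d.p.): [2.0, 1.996, 1.983, 1.962, 1.933, 1.896, 1.851, 1.798, 1.737, 1.67, 1.595, 1.513, 1.426, 1.332, 1.232, 1.128, 1.019, 0.905, 0.788, 0.667, 0.544, 0.418, 0.29, 0.162, 0.032, -0.097, -0.226, -0.354, -0.481, -0.606, -0.728, -0.847, -0.962, -1.074, -1.181, -1.283, -1.379, -1.47, -1.555, -1.633, -1.704, -1.769, -1.825, -1.874, -1.916, -1.949, -1.974, -1.991, -1.999].
With N=97: ϑ(G) = 97·(-(-1)*2*cos(pi/97))/(2−(-2*cos(pi/97))) = 97*cos(pi/97)/(cos(pi/97) + 1).
≈ 48.487279214 (to 9 d.p.).
Sandwich: α(G)=48 ≤ ϑ(G)=97*cos(pi/97)/(cos(pi/97) + 1) ≤ χ(Ḡ)=49 (both strict).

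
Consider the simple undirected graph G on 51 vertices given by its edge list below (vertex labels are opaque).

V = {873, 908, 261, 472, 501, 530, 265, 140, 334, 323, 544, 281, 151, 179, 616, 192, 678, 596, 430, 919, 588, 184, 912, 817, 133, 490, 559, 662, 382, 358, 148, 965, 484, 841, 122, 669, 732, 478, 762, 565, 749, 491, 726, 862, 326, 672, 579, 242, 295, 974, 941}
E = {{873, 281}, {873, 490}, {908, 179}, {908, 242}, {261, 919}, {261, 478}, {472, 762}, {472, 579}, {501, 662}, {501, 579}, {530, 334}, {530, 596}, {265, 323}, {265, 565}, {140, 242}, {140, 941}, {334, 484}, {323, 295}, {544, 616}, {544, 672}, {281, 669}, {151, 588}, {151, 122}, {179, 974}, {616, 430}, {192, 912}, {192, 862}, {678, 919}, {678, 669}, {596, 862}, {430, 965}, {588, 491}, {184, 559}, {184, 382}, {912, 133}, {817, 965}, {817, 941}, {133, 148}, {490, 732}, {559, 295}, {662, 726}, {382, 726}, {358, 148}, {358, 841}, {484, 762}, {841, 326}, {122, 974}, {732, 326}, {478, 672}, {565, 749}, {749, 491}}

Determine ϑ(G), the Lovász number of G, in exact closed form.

deg(490) = 2; N(490) = {873, 732}.
Vertex 148 has 2 neighbors: 133, 358.
Vertex 501 has 2 neighbors: 662, 579.
Vertex 140 has 2 neighbors: 242, 941.
G on 51 vertices is 2-regular; a single 51-cycle (edge-transitive).
spec(A) ≈ [2.0, 1.98484, 1.93959, 1.86494, 1.76202, 1.63239, 1.47802, 1.30124, 1.10473, 0.89148, 0.66471, 0.42787, 0.18454, -0.06159, -0.30678, -0.54733, -0.77957, -1.0, -1.20527, -1.39227, -1.55816, -1.70043, -1.81693, -1.90588, -1.96595, -1.99621] (distinct, 5 d.p.).
With N=51: ϑ(G) = 51·(-(-1)*2*cos(pi/51))/(2−(-2*cos(pi/51))) = 51*cos(pi/51)/(cos(pi/51) + 1).
Numerically 25.4758.
α=25, χ(Ḡ)=26; ϑ=51*cos(pi/51)/(cos(pi/51) + 1) lies between (both strict).

51*cos(pi/51)/(cos(pi/51) + 1)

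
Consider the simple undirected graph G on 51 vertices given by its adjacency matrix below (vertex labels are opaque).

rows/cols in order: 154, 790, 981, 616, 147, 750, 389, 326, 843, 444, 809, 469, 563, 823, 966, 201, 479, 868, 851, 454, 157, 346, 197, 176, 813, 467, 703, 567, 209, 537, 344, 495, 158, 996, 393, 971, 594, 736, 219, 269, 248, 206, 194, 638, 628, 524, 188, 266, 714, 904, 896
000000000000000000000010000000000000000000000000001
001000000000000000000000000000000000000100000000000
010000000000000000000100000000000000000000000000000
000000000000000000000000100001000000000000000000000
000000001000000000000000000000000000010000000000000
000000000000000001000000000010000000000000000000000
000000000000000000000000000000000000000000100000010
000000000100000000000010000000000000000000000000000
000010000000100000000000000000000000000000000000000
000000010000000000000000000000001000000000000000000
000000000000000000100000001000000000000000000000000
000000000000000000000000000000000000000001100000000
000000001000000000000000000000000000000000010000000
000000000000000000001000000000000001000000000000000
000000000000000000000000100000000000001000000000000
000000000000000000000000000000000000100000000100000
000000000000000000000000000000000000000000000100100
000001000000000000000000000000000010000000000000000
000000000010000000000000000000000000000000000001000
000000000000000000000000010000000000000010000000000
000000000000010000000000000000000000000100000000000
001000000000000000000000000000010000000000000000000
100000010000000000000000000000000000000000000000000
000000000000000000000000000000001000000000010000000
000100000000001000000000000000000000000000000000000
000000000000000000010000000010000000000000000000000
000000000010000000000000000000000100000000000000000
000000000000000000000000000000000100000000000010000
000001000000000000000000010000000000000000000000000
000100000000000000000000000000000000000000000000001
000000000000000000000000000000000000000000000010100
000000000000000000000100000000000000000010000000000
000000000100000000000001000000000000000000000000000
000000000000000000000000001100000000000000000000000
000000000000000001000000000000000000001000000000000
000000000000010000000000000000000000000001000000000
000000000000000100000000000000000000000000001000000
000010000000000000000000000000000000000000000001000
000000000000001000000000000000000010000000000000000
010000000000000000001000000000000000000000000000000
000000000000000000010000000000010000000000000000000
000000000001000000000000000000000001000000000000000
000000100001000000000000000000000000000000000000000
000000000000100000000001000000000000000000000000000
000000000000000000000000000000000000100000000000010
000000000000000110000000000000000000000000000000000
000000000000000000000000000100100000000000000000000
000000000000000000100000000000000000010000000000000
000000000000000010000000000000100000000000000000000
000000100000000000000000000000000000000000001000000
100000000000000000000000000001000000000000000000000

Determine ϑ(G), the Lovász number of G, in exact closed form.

deg(266) = 2; N(266) = {851, 736}.
N(157) = {823, 269}, |N(157)| = 2.
deg(444) = 2; N(444) = {326, 158}.
N(868) = {750, 393}, |N(868)| = 2.
51-vertex 2-regular graph: a single 51-cycle (edge-transitive).
Distinct eigenvalues (to 4 d.p.): [2.0, 1.9848, 1.9396, 1.8649, 1.762, 1.6324, 1.478, 1.3012, 1.1047, 0.8915, 0.6647, 0.4279, 0.1845, -0.0616, -0.3068, -0.5473, -0.7796, -1.0, -1.2053, -1.3923, -1.5582, -1.7004, -1.8169, -1.9059, -1.9659, -1.9962].
Lovász: ϑ = −51(-2*cos(pi/51))/(2+-(-1)*2*cos(pi/51)) = 51*cos(pi/51)/(cos(pi/51) + 1).
ϑ(G) ≈ 25.475794486.
α=25, χ(Ḡ)=26; ϑ=51*cos(pi/51)/(cos(pi/51) + 1) lies between (both strict).

51*cos(pi/51)/(cos(pi/51) + 1)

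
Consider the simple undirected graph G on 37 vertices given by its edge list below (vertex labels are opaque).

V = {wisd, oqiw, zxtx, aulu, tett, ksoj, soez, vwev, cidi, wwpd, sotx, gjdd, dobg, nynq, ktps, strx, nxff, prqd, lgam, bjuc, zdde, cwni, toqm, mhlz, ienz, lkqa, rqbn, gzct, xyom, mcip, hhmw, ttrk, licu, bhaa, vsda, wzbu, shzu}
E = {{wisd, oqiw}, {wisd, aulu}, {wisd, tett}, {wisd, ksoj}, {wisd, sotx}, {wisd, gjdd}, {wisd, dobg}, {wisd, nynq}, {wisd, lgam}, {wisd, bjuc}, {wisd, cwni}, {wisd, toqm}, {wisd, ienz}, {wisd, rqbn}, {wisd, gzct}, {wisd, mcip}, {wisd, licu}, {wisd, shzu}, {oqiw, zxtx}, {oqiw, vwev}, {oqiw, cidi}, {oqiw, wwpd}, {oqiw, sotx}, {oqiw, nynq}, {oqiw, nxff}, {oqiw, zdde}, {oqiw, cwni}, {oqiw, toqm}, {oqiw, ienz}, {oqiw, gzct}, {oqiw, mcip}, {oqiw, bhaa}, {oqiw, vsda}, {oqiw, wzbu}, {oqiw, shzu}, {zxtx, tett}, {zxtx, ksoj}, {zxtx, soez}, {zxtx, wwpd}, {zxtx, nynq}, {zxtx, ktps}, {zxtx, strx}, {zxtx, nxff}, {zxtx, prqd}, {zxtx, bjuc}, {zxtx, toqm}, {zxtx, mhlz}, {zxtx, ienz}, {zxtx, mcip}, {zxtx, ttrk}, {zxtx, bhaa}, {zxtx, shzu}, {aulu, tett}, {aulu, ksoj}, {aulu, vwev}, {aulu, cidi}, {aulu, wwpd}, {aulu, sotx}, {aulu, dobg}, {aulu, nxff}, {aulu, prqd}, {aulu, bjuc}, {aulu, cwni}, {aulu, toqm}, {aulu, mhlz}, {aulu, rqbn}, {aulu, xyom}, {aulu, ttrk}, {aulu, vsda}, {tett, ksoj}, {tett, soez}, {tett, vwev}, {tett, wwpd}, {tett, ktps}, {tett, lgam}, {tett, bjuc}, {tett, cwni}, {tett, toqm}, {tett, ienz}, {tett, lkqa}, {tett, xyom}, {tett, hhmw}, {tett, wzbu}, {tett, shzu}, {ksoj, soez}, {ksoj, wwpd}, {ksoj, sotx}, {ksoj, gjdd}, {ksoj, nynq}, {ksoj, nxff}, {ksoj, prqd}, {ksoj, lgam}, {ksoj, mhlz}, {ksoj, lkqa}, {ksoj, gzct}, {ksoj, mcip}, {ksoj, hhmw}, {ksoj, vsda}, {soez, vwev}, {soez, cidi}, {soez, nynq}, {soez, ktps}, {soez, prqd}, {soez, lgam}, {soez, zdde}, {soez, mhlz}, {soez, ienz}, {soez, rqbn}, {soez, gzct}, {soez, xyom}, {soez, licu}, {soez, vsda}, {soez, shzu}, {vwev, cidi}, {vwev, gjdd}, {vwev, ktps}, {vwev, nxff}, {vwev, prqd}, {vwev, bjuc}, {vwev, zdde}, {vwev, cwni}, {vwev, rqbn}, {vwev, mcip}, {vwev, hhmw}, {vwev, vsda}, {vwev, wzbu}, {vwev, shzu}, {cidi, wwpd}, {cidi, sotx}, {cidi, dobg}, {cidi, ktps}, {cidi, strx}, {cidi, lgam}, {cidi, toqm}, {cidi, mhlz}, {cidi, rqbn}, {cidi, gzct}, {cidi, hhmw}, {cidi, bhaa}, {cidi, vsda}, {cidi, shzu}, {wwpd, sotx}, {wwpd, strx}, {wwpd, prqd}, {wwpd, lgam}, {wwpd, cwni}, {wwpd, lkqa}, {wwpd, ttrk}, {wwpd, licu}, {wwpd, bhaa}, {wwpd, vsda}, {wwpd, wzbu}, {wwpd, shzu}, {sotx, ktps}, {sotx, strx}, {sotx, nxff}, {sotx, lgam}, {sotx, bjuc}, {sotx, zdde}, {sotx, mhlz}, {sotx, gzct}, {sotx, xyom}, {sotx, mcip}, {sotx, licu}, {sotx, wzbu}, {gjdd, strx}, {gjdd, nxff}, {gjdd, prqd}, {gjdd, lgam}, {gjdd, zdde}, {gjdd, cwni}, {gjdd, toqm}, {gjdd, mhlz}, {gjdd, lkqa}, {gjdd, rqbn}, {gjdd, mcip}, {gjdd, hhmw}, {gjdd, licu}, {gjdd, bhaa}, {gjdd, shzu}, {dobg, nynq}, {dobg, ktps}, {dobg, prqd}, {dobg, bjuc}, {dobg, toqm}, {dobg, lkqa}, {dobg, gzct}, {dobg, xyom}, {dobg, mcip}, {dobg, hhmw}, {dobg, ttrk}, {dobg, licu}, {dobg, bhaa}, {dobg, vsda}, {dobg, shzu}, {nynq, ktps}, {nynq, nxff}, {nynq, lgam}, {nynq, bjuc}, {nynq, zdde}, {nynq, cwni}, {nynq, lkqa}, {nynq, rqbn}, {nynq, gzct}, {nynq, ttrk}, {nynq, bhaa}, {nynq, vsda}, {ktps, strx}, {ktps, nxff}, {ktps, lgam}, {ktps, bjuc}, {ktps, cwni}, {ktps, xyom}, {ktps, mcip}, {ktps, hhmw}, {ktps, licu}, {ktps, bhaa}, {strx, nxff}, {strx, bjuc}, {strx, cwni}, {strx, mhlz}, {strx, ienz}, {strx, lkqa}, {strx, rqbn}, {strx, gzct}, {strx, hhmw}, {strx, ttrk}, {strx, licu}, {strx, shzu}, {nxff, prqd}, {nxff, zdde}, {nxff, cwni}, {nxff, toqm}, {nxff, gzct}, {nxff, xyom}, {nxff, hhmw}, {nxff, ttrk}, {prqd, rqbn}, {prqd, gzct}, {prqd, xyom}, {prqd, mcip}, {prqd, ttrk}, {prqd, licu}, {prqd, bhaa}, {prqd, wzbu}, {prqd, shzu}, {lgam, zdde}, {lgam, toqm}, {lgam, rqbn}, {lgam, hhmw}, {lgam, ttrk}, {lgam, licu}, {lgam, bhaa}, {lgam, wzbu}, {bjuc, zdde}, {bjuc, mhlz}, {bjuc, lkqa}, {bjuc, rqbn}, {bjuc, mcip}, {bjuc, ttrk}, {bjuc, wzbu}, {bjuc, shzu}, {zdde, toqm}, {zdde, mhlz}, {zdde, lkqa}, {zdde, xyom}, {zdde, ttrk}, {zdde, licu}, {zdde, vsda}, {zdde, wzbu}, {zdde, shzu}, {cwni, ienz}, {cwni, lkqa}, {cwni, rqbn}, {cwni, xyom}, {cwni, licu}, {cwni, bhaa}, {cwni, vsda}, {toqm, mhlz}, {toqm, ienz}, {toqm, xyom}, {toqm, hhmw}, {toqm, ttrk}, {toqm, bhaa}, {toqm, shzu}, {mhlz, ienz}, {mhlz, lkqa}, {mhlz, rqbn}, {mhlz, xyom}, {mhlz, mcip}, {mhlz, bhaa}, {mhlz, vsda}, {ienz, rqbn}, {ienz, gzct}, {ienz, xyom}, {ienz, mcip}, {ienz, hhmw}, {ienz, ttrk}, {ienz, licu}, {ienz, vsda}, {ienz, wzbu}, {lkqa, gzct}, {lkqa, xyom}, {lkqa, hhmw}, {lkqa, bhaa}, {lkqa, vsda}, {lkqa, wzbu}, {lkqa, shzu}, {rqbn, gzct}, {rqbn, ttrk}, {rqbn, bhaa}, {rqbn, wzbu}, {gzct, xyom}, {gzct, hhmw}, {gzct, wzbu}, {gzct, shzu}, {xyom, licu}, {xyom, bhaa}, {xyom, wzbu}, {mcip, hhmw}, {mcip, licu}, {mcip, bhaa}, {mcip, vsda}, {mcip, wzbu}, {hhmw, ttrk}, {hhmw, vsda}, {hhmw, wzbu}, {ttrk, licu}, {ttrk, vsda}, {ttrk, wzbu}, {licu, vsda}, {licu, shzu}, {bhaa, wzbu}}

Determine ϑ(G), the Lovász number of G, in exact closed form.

Vertex sotx has 18 neighbors: wisd, oqiw, aulu, ksoj, cidi, wwpd, ktps, strx, nxff, lgam, bjuc, zdde, mhlz, gzct, xyom, mcip, licu, wzbu.
Vertex toqm has 18 neighbors: wisd, oqiw, zxtx, aulu, tett, cidi, gjdd, dobg, nxff, lgam, zdde, mhlz, ienz, xyom, hhmw, ttrk, bhaa, shzu.
deg(zxtx) = 18; N(zxtx) = {oqiw, tett, ksoj, soez, wwpd, nynq, ktps, strx, nxff, prqd, bjuc, toqm, mhlz, ienz, mcip, ttrk, bhaa, shzu}.
deg(soez) = 18; N(soez) = {zxtx, tett, ksoj, vwev, cidi, nynq, ktps, prqd, lgam, zdde, mhlz, ienz, rqbn, gzct, xyom, licu, vsda, shzu}.
deg(v) = 18 for all v (|V|=37); Paley(37): SR with (k,λ,μ)=(18,8,9).
The 3 distinct eigenvalues: [18.0, 2.5414, -3.5414].
−37·(-sqrt(37)/2 - 1/2) / ((18)−(-sqrt(37)/2 - 1/2)) = sqrt(37) = ϑ(G).
Numerically 6.082763.

sqrt(37)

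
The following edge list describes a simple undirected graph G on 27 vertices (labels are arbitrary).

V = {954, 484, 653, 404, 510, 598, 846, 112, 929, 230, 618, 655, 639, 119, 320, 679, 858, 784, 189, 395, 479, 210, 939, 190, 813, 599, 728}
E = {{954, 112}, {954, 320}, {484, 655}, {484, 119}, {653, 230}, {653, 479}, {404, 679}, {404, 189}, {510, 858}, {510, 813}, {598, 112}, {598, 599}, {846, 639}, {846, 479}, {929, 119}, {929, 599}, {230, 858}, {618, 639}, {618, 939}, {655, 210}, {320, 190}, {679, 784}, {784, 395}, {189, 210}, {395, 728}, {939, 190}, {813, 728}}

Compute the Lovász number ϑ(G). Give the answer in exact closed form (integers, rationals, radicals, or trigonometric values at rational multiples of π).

27*cos(pi/27)/(cos(pi/27) + 1)

N(230) = {653, 858}, |N(230)| = 2.
N(618) = {639, 939}, |N(618)| = 2.
N(112) = {954, 598}, |N(112)| = 2.
deg(598) = 2; N(598) = {112, 599}.
2-regular, N=27; a single 27-cycle (edge-transitive).
The 14 distinct eigenvalues: [2.0, 1.94609, 1.78727, 1.53209, 1.19432, 0.79216, 0.3473, -0.11629, -0.57361, -1.0, -1.37248, -1.67098, -1.87939, -1.98648].
Lovász: ϑ = −27(-2*cos(pi/27))/(2+-(-1)*2*cos(pi/27)) = 27*cos(pi/27)/(cos(pi/27) + 1).
Numerically 13.454204.
Check 13 ≤ 27*cos(pi/27)/(cos(pi/27) + 1) ≤ 14: both strict.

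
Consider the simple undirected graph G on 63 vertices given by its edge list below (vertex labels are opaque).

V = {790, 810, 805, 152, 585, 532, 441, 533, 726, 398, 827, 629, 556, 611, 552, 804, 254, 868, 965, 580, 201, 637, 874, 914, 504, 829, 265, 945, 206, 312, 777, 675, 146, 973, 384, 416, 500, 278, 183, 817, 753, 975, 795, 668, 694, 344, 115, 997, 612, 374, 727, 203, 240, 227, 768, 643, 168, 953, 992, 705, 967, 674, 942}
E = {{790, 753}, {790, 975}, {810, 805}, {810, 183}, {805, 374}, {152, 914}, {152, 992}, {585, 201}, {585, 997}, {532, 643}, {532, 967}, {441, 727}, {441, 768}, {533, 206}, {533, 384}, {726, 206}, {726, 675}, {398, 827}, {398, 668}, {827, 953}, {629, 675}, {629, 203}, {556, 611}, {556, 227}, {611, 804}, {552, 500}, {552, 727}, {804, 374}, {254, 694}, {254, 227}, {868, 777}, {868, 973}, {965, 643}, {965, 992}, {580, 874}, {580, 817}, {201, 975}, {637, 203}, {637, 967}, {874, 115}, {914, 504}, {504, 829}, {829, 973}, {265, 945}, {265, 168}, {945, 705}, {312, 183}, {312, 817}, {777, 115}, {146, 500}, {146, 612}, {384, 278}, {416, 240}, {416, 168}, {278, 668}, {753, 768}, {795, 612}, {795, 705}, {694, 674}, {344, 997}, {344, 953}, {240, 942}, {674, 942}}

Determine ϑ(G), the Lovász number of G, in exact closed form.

63*cos(pi/63)/(cos(pi/63) + 1)

deg(278) = 2; N(278) = {384, 668}.
N(777) = {868, 115}, |N(777)| = 2.
N(997) = {585, 344}, |N(997)| = 2.
N(674) = {694, 942}, |N(674)| = 2.
Every vertex has degree 2 (N=63); a single 63-cycle (edge-transitive).
Distinct eigenvalues (to 6 d.p.): [2.0, 1.990062, 1.960345, 1.911146, 1.842952, 1.756443, 1.652478, 1.532089, 1.396474, 1.24698, 1.085093, 0.912421, 0.730682, 0.541681, 0.347296, 0.14946, -0.049861, -0.248687, -0.445042, -0.636973, -0.822574, -1.0, -1.167487, -1.323372, -1.466104, -1.594265, -1.706582, -1.801938, -1.879385, -1.938155, -1.977662, -1.997514].
−63·(-2*cos(pi/63)) / ((2)−(-2*cos(pi/63))) = 63*cos(pi/63)/(cos(pi/63) + 1) = ϑ(G).
Numerically 31.480409.
Sandwich: α(G)=31 ≤ ϑ(G)=63*cos(pi/63)/(cos(pi/63) + 1) ≤ χ(Ḡ)=32 (both strict).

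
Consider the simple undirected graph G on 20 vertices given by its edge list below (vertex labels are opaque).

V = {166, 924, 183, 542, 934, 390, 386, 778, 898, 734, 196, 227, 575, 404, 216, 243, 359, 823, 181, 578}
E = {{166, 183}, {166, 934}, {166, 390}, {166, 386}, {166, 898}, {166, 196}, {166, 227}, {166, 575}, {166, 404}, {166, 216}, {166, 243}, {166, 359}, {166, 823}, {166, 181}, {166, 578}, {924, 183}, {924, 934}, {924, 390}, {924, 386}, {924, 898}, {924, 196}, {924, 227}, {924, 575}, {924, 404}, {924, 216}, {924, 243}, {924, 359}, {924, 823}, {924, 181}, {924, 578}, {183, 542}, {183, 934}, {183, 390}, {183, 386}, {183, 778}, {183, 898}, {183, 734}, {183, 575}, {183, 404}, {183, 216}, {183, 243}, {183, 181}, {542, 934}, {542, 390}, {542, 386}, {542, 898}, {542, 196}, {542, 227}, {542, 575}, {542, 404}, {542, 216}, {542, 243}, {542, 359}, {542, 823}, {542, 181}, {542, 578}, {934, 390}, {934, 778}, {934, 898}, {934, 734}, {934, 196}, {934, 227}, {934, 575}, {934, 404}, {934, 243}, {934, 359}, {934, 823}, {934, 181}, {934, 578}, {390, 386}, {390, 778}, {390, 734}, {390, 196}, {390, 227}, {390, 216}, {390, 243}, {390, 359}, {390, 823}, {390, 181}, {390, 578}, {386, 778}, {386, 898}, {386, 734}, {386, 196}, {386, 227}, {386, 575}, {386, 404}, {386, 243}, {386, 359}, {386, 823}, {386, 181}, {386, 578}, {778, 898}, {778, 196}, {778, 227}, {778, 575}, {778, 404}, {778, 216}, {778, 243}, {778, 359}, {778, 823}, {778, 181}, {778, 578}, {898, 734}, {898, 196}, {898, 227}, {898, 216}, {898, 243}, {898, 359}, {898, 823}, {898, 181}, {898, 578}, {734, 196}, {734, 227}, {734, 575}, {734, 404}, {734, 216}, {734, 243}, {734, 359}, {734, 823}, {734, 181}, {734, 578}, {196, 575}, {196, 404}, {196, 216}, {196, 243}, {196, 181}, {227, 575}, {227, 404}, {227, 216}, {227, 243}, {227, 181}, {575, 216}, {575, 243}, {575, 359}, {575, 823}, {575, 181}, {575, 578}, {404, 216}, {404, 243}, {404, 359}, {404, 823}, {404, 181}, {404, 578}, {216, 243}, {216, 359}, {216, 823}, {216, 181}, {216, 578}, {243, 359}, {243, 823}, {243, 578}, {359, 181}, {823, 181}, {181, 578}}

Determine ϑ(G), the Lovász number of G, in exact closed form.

N(390) = {166, 924, 183, 542, 934, 386, 778, 734, 196, 227, 216, 243, 359, 823, 181, 578}, |N(390)| = 16.
Vertex 575 has 16 neighbors: 166, 924, 183, 542, 934, 386, 778, 734, 196, 227, 216, 243, 359, 823, 181, 578.
Vertex 216 has 17 neighbors: 166, 924, 183, 542, 390, 778, 898, 734, 196, 227, 575, 404, 243, 359, 823, 181, 578.
Vertex 227 has 14 neighbors: 166, 924, 542, 934, 390, 386, 778, 898, 734, 575, 404, 216, 243, 181.
5 parts of sizes [6, 5, 4, 3, 2]; α(G) = 6 = ϑ (perfect).
ϑ(G) ≈ 6.0000.
Check 6 ≤ 6 ≤ 6: collapsed.

6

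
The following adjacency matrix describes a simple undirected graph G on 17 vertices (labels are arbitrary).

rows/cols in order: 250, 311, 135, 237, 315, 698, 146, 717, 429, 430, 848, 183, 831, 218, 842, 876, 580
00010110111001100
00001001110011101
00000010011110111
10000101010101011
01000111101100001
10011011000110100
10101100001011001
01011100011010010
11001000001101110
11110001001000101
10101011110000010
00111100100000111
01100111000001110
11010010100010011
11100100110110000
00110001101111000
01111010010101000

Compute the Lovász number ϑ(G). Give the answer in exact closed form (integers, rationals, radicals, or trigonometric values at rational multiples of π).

deg(315) = 8; N(315) = {311, 698, 146, 717, 429, 848, 183, 580}.
deg(848) = 8; N(848) = {250, 135, 315, 146, 717, 429, 430, 876}.
deg(698) = 8; N(698) = {250, 237, 315, 146, 717, 183, 831, 842}.
N(237) = {250, 698, 717, 430, 183, 218, 876, 580}, |N(237)| = 8.
Regular of degree 8 on 17 vertices: strongly regular (17,8,3,4).
spec(A) ≈ [8.0, 1.5616, -2.5616] (distinct, 4 d.p.).
−17·(-sqrt(17)/2 - 1/2) / ((8)−(-sqrt(17)/2 - 1/2)) = sqrt(17) = ϑ(G).
Numerically 4.1231056.

sqrt(17)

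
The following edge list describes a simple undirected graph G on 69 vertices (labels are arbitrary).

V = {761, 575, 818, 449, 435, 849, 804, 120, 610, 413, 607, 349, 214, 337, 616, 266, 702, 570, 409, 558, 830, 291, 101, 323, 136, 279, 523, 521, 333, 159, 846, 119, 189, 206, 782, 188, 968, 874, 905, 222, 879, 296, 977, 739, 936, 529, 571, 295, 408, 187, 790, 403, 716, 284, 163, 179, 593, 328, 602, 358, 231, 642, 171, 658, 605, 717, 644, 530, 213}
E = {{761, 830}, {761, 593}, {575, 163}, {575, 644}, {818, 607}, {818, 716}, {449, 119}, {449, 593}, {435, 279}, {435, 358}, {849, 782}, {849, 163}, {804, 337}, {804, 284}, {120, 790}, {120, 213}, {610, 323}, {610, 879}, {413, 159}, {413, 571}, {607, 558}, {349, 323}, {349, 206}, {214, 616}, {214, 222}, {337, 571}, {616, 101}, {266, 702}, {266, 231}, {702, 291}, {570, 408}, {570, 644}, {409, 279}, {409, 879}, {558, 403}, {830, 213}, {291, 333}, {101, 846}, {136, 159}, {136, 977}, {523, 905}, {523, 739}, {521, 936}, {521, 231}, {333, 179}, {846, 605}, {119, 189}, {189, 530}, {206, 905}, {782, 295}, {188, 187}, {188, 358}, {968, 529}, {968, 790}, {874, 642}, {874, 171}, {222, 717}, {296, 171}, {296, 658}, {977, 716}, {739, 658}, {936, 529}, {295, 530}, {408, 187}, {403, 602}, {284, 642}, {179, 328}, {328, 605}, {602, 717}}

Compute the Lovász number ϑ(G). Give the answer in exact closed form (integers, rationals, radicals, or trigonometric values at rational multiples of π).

N(846) = {101, 605}, |N(846)| = 2.
Vertex 977 has 2 neighbors: 136, 716.
deg(739) = 2; N(739) = {523, 658}.
N(291) = {702, 333}, |N(291)| = 2.
2-regular, N=69; connected 2-regular on 69 ⇒ C_{69}.
spec(A) ≈ [2.0, 1.9917, 1.9669, 1.9258, 1.8688, 1.7963, 1.7088, 1.6073, 1.4924, 1.3651, 1.2265, 1.0778, 0.9201, 0.7548, 0.5833, 0.4069, 0.2272, 0.0455, -0.1365, -0.3174, -0.4956, -0.6698, -0.8384, -1.0, -1.1534, -1.2972, -1.4302, -1.5514, -1.6598, -1.7544, -1.8344, -1.8993, -1.9484, -1.9814, -1.9979] (distinct, 4 d.p.).
ϑ = −N·λ_min/(λ_max−λ_min) = −69·(-2*cos(pi/69))/(2−(-2*cos(pi/69))) = 69*cos(pi/69)/(cos(pi/69) + 1).
≈ 34.4821 (to 4 d.p.).
α=34, χ(Ḡ)=35; ϑ=69*cos(pi/69)/(cos(pi/69) + 1) lies between (both strict).

69*cos(pi/69)/(cos(pi/69) + 1)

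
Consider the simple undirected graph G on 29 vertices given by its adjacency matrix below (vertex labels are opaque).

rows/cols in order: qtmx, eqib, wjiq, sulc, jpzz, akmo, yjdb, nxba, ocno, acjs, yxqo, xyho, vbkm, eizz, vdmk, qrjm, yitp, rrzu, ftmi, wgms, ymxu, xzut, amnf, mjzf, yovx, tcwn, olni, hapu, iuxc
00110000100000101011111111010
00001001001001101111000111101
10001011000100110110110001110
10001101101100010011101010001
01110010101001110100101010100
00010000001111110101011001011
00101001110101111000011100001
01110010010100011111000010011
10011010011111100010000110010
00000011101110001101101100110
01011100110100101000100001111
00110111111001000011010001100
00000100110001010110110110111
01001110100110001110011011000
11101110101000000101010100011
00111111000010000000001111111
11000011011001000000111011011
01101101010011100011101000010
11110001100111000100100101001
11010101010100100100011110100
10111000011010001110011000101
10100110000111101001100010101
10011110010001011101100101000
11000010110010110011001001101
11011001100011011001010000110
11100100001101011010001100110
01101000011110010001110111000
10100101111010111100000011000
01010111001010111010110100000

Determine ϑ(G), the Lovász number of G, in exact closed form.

deg(ocno) = 14; N(ocno) = {qtmx, sulc, jpzz, yjdb, acjs, yxqo, xyho, vbkm, eizz, vdmk, ftmi, mjzf, yovx, hapu}.
deg(qrjm) = 14; N(qrjm) = {wjiq, sulc, jpzz, akmo, yjdb, nxba, vbkm, amnf, mjzf, yovx, tcwn, olni, hapu, iuxc}.
deg(yitp) = 14; N(yitp) = {qtmx, eqib, yjdb, nxba, acjs, yxqo, eizz, ymxu, xzut, amnf, yovx, tcwn, hapu, iuxc}.
deg(akmo) = 14; N(akmo) = {sulc, yxqo, xyho, vbkm, eizz, vdmk, qrjm, rrzu, wgms, xzut, amnf, tcwn, hapu, iuxc}.
14-regular, N=29; SR(29,14,6,7) — a Paley graph.
The 3 distinct eigenvalues: [14.0, 2.1926, -3.1926].
ϑ = −N·λ_min/(λ_max−λ_min) = −29·(-sqrt(29)/2 - 1/2)/(14−(-sqrt(29)/2 - 1/2)) = sqrt(29).
≈ 5.3852 (to 4 d.p.).

sqrt(29)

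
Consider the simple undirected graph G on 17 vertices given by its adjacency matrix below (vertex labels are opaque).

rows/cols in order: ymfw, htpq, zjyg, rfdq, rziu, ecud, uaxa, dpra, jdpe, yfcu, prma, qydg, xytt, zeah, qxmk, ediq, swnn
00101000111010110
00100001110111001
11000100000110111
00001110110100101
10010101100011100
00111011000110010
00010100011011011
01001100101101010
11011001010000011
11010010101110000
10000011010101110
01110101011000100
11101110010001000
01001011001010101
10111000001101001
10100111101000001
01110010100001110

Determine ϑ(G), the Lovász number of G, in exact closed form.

N(zjyg) = {ymfw, htpq, ecud, qydg, xytt, qxmk, ediq, swnn}, |N(zjyg)| = 8.
deg(zeah) = 8; N(zeah) = {htpq, rziu, uaxa, dpra, prma, xytt, qxmk, swnn}.
deg(yfcu) = 8; N(yfcu) = {ymfw, htpq, rfdq, uaxa, jdpe, prma, qydg, xytt}.
deg(rziu) = 8; N(rziu) = {ymfw, rfdq, ecud, dpra, jdpe, xytt, zeah, qxmk}.
8-regular, N=17; Paley(17): SR with (k,λ,μ)=(8,3,4).
Distinct eigenvalues (to 6 d.p.): [8.0, 1.561553, -2.561553].
λ_max=8, λ_min=-sqrt(17)/2 - 1/2; ϑ = −17·λ_min/(λ_max−λ_min) = sqrt(17).
ϑ(G) ≈ 4.1231.

sqrt(17)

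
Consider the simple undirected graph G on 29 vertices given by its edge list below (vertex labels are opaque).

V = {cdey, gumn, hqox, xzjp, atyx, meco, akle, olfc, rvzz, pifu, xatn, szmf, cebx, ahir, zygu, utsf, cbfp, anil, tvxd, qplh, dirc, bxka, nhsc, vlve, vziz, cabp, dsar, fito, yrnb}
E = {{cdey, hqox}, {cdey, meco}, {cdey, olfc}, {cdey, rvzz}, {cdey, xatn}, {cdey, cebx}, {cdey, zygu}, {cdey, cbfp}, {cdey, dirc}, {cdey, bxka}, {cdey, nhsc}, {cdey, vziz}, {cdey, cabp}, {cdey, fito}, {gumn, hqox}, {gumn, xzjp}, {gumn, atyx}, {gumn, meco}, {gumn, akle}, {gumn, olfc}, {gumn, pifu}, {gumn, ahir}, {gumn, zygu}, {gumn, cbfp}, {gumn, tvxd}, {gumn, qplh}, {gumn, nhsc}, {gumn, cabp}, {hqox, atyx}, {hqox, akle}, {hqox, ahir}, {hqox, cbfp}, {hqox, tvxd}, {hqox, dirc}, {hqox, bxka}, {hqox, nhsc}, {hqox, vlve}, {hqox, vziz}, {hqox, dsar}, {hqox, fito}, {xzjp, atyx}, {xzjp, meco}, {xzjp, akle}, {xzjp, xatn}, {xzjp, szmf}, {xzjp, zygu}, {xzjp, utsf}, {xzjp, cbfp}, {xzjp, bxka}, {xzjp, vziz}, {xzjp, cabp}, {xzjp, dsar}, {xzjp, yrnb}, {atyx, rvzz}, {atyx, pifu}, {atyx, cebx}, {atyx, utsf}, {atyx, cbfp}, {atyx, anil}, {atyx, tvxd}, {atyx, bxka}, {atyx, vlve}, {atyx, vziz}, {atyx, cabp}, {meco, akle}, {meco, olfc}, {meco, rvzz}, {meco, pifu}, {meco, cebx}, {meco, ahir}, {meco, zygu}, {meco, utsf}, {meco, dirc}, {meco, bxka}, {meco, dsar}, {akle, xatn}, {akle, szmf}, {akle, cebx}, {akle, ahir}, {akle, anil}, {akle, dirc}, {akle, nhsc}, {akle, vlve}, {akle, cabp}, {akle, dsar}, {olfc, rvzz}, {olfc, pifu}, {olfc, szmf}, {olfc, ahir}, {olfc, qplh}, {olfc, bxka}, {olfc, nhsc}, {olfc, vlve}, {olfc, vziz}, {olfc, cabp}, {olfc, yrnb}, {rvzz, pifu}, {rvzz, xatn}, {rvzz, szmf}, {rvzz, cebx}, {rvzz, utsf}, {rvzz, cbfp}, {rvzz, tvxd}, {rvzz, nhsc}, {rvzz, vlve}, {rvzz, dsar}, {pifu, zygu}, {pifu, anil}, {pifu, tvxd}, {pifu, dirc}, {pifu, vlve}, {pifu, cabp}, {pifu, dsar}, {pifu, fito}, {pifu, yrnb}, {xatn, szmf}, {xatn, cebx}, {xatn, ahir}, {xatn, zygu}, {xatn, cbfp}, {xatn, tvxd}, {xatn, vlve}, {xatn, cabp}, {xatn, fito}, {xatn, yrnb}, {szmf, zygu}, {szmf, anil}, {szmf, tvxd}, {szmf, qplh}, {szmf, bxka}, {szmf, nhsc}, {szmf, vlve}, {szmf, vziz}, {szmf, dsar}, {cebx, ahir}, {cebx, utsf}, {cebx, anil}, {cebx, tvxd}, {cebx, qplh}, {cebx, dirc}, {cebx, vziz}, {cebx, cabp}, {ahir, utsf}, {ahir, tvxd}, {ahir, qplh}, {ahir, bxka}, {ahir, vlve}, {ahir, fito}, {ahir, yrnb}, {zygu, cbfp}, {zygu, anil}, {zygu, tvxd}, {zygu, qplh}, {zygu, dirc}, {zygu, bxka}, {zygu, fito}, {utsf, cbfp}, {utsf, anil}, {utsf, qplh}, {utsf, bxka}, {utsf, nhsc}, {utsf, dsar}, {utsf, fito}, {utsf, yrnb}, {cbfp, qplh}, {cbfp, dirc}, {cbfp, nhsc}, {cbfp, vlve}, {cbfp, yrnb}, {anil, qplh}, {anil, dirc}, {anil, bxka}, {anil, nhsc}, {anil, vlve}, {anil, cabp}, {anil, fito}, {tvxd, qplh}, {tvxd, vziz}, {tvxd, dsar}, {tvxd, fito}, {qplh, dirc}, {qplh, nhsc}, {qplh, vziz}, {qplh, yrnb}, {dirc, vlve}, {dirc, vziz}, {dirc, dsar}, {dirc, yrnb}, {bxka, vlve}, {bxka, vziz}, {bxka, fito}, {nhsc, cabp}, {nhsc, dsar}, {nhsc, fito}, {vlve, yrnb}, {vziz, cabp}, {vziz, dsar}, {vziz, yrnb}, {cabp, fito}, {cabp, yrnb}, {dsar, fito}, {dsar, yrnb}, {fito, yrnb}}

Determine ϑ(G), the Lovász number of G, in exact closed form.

deg(pifu) = 14; N(pifu) = {gumn, atyx, meco, olfc, rvzz, zygu, anil, tvxd, dirc, vlve, cabp, dsar, fito, yrnb}.
deg(yrnb) = 14; N(yrnb) = {xzjp, olfc, pifu, xatn, ahir, utsf, cbfp, qplh, dirc, vlve, vziz, cabp, dsar, fito}.
Vertex cbfp has 14 neighbors: cdey, gumn, hqox, xzjp, atyx, rvzz, xatn, zygu, utsf, qplh, dirc, nhsc, vlve, yrnb.
deg(bxka) = 14; N(bxka) = {cdey, hqox, xzjp, atyx, meco, olfc, szmf, ahir, zygu, utsf, anil, vlve, vziz, fito}.
G on 29 vertices is 14-regular; Paley(29): SR with (k,λ,μ)=(14,6,7).
The 3 distinct eigenvalues: [14.0, 2.192582, -3.192582].
ϑ = −N·λ_min/(λ_max−λ_min) = −29·(-sqrt(29)/2 - 1/2)/(14−(-sqrt(29)/2 - 1/2)) = sqrt(29).
Numerically 5.38516481.

sqrt(29)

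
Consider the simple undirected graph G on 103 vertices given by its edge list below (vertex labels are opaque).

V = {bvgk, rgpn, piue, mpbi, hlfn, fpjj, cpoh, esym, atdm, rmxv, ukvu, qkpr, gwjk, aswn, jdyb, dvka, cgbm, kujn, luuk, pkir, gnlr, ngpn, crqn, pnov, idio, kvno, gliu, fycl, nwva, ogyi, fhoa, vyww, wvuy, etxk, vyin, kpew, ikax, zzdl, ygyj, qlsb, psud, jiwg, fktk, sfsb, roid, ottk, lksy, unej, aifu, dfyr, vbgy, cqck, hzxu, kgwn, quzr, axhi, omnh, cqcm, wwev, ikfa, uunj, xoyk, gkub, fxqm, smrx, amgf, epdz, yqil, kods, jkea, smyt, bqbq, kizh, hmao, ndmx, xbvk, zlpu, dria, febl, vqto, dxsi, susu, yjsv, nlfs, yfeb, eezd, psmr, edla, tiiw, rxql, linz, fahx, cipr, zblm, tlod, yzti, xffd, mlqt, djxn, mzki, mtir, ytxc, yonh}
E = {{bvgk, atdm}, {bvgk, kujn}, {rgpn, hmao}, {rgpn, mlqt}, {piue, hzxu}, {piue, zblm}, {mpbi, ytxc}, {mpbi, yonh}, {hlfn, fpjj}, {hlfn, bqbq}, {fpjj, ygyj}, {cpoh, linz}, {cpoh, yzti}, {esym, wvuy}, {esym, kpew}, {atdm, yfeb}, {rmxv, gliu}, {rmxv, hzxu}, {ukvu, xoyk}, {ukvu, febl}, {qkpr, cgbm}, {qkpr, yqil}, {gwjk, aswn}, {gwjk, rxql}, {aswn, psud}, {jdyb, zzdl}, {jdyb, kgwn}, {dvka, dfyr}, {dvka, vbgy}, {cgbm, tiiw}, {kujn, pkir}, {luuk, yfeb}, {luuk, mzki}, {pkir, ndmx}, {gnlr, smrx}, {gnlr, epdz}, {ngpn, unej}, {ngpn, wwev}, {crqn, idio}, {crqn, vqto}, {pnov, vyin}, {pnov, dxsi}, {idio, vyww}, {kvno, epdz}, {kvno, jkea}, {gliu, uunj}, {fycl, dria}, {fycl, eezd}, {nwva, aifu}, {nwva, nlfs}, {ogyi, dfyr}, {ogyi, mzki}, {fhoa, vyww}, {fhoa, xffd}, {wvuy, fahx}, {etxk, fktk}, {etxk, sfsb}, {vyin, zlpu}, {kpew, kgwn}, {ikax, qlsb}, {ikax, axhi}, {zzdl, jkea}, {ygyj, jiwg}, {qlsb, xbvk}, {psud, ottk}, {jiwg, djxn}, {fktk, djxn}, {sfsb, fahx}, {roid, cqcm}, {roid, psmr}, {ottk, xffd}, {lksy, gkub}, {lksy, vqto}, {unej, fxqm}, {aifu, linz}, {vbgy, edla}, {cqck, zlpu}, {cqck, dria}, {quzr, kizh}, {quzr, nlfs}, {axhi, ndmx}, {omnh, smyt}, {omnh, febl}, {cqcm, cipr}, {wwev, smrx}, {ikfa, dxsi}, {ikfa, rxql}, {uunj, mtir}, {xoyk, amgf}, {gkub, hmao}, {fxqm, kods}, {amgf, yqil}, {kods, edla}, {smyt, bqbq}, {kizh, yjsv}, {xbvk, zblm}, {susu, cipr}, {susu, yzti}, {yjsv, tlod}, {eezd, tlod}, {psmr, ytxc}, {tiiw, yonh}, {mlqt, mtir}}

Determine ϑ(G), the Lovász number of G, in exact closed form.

103*cos(pi/103)/(cos(pi/103) + 1)

deg(ottk) = 2; N(ottk) = {psud, xffd}.
Vertex pkir has 2 neighbors: kujn, ndmx.
deg(epdz) = 2; N(epdz) = {gnlr, kvno}.
N(sfsb) = {etxk, fahx}, |N(sfsb)| = 2.
deg(v) = 2 for all v (|V|=103); a single 103-cycle (edge-transitive).
Distinct eigenvalues (to 6 d.p.): [2.0, 1.99628, 1.985134, 1.966602, 1.940755, 1.907689, 1.867525, 1.820414, 1.766531, 1.706077, 1.639275, 1.566376, 1.487649, 1.403389, 1.313908, 1.219538, 1.120632, 1.017558, 0.910698, 0.80045, 0.687224, 0.571442, 0.453534, 0.333938, 0.213101, 0.091471, -0.0305, -0.152357, -0.273647, -0.393919, -0.512726, -0.629626, -0.744183, -0.855972, -0.964576, -1.069593, -1.17063, -1.267312, -1.35928, -1.446192, -1.527723, -1.603572, -1.673454, -1.737112, -1.794307, -1.844828, -1.888485, -1.925117, -1.954588, -1.976787, -1.991633, -1.99907].
Lovász (edge-transitive): ϑ = −103·(-2*cos(pi/103))/((2)−(-2*cos(pi/103))) = 103*cos(pi/103)/(cos(pi/103) + 1).
= 51.488020467… (decimal).
Lovász sandwich 51 ≤ 103*cos(pi/103)/(cos(pi/103) + 1) ≤ 52: both strict.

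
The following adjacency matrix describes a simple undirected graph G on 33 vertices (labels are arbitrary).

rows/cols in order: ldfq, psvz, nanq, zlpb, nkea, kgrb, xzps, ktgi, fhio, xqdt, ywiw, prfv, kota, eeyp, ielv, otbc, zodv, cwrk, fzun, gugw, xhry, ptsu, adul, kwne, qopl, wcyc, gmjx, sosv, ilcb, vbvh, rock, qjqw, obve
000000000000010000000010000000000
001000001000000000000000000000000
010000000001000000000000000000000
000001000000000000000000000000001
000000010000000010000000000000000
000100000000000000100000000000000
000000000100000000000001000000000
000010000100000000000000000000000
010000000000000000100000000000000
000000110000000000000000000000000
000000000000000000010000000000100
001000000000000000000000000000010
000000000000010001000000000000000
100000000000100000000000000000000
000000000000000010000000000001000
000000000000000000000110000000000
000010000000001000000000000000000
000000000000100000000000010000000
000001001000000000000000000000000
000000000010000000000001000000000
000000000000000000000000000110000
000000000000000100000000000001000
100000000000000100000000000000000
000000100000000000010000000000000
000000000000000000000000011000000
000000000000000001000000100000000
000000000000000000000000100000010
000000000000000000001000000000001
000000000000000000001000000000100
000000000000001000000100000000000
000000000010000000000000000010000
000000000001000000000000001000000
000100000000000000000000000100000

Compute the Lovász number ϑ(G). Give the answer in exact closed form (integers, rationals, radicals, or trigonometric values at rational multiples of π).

N(xhry) = {sosv, ilcb}, |N(xhry)| = 2.
Vertex rock has 2 neighbors: ywiw, ilcb.
Vertex psvz has 2 neighbors: nanq, fhio.
deg(ktgi) = 2; N(ktgi) = {nkea, xqdt}.
Regular of degree 2 on 33 vertices: connected 2-regular on 33 ⇒ C_{33}.
A has 17 distinct eigenvalues ≈ [2.0, 1.963857, 1.856736, 1.682507, 1.447468, 1.160114, 0.83083, 0.471518, 0.095164, -0.28463, -0.654136, -1.0, -1.309721, -1.572106, -1.777671, -1.918986, -1.990944].
With N=33: ϑ(G) = 33·(-(-1)*2*cos(pi/33))/(2−(-2*cos(pi/33))) = 33*cos(pi/33)/(cos(pi/33) + 1).
ϑ(G) ≈ 16.462558592.
16 ≤ 33*cos(pi/33)/(cos(pi/33) + 1) ≤ 17: both strict.

33*cos(pi/33)/(cos(pi/33) + 1)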